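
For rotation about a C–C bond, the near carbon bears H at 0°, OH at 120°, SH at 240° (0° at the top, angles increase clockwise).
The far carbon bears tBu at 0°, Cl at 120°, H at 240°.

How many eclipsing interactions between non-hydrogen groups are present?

Non-H eclipsing pairs: OH(120°)/Cl(120°) — 1 interaction.

1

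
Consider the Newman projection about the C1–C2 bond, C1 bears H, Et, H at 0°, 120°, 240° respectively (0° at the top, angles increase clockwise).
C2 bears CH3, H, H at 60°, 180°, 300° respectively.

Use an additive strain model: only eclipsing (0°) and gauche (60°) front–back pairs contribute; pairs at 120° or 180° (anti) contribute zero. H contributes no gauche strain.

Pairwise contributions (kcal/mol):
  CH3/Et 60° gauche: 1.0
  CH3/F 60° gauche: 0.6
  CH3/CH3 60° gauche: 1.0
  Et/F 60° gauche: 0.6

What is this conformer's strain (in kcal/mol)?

This conformer is staggered. Et at 120° is gauche with CH3 at 60° (1.0). Total 1.0 kcal/mol.

1.0 kcal/mol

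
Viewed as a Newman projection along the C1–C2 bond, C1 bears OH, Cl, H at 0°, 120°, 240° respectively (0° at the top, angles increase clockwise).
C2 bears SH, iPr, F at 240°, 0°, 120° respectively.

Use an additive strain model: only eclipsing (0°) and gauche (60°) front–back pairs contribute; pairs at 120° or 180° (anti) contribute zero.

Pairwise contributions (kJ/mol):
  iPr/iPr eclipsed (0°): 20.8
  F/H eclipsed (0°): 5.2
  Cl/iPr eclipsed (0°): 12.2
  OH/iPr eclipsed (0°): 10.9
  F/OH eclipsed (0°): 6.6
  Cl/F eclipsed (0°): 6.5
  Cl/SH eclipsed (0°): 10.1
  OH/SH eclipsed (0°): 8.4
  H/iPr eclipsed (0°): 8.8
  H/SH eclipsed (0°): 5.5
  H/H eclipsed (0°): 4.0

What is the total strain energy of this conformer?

This conformer (eclipsed): OH–iPr eclipsed, Cl–F eclipsed, H–SH eclipsed; 10.9 + 6.5 + 5.5 = 22.9 kJ/mol.

22.9 kJ/mol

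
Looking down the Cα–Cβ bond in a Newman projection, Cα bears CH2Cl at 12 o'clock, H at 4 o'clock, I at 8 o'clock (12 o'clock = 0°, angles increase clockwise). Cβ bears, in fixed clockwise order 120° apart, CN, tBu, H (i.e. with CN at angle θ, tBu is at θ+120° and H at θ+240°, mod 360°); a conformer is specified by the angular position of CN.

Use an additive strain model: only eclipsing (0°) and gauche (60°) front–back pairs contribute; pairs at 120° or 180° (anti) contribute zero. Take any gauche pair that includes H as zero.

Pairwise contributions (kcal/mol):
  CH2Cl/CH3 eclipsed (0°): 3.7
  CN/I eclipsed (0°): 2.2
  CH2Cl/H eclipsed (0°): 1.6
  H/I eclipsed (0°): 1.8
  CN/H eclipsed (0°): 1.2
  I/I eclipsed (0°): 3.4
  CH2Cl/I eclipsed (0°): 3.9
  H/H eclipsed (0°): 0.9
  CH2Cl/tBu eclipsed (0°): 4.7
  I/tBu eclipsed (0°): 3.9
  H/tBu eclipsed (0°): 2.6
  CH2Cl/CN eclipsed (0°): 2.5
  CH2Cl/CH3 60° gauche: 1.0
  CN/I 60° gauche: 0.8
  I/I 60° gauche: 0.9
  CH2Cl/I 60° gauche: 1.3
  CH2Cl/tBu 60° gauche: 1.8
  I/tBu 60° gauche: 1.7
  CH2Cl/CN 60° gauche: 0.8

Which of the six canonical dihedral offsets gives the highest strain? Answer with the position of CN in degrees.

CN at 0° (eclipsed): CH2Cl(0°)/CN(0°) eclipsed 2.5; H(120°)/tBu(120°) eclipsed 2.6; I(240°)/H(240°) eclipsed 1.8 → 6.9 kcal/mol.
CN at 60° (staggered): CH2Cl(0°)/CN(60°) gauche 0.8; I(240°)/tBu(180°) gauche 1.7 → 2.5 kcal/mol.
CN at 120° (eclipsed): CH2Cl(0°)/H(0°) eclipsed 1.6; H(120°)/CN(120°) eclipsed 1.2; I(240°)/tBu(240°) eclipsed 3.9 → 6.7 kcal/mol.
CN at 180° (staggered): CH2Cl(0°)/tBu(300°) gauche 1.8; I(240°)/CN(180°) gauche 0.8; I(240°)/tBu(300°) gauche 1.7 → 4.3 kcal/mol.
CN at 240° (eclipsed): CH2Cl(0°)/tBu(0°) eclipsed 4.7; H(120°)/H(120°) eclipsed 0.9; I(240°)/CN(240°) eclipsed 2.2 → 7.8 kcal/mol.
CN at 300° (staggered): CH2Cl(0°)/CN(300°) gauche 0.8; CH2Cl(0°)/tBu(60°) gauche 1.8; I(240°)/CN(300°) gauche 0.8 → 3.4 kcal/mol.
The maximum (7.8 kcal/mol) occurs with CN at 240°.

240°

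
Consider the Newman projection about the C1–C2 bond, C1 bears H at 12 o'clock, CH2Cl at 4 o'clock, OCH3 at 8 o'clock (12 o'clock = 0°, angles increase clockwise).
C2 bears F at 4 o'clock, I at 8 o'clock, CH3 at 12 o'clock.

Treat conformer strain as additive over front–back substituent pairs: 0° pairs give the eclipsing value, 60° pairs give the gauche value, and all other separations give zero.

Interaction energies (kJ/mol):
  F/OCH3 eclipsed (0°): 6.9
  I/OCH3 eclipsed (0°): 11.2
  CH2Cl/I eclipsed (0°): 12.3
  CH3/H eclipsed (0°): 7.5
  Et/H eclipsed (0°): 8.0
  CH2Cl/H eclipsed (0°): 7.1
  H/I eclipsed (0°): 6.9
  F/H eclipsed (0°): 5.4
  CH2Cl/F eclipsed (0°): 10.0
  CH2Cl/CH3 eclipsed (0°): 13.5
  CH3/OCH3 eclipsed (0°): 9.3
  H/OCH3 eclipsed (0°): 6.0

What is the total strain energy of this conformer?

28.7 kJ/mol

This conformer is eclipsed. H at 0° is eclipsed with CH3 at 0° (7.5); CH2Cl at 120° is eclipsed with F at 120° (10.0); OCH3 at 240° is eclipsed with I at 240° (11.2). Total 28.7 kJ/mol.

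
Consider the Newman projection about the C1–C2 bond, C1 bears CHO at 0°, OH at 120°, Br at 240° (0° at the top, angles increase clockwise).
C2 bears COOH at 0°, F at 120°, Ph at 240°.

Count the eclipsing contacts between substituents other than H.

Non-H eclipsing pairs: CHO(0°)/COOH(0°); OH(120°)/F(120°); Br(240°)/Ph(240°) — 3 interactions.

3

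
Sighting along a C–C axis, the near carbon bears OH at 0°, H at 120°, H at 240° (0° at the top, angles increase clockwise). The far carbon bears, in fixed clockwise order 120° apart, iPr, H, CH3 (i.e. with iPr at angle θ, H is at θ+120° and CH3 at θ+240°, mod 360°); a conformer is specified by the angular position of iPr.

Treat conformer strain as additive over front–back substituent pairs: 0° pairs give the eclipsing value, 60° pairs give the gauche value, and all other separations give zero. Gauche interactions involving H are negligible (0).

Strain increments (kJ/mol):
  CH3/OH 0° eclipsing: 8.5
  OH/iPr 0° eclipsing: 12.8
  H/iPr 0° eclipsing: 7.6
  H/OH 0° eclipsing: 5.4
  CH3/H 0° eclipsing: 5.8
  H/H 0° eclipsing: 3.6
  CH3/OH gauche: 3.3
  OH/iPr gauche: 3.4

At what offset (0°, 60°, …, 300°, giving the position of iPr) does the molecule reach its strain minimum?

180°

iPr at 0° (eclipsed): OH(0°)/iPr(0°) eclipsed 12.8; H(120°)/H(120°) eclipsed 3.6; H(240°)/CH3(240°) eclipsed 5.8 → 22.2 kJ/mol.
iPr at 60° (staggered): OH(0°)/iPr(60°) gauche 3.4; OH(0°)/CH3(300°) gauche 3.3 → 6.7 kJ/mol.
iPr at 120° (eclipsed): OH(0°)/CH3(0°) eclipsed 8.5; H(120°)/iPr(120°) eclipsed 7.6; H(240°)/H(240°) eclipsed 3.6 → 19.7 kJ/mol.
iPr at 180° (staggered): OH(0°)/CH3(60°) gauche 3.3 → 3.3 kJ/mol.
iPr at 240° (eclipsed): OH(0°)/H(0°) eclipsed 5.4; H(120°)/CH3(120°) eclipsed 5.8; H(240°)/iPr(240°) eclipsed 7.6 → 18.8 kJ/mol.
iPr at 300° (staggered): OH(0°)/iPr(300°) gauche 3.4 → 3.4 kJ/mol.
The minimum (3.3 kJ/mol) occurs with iPr at 180°.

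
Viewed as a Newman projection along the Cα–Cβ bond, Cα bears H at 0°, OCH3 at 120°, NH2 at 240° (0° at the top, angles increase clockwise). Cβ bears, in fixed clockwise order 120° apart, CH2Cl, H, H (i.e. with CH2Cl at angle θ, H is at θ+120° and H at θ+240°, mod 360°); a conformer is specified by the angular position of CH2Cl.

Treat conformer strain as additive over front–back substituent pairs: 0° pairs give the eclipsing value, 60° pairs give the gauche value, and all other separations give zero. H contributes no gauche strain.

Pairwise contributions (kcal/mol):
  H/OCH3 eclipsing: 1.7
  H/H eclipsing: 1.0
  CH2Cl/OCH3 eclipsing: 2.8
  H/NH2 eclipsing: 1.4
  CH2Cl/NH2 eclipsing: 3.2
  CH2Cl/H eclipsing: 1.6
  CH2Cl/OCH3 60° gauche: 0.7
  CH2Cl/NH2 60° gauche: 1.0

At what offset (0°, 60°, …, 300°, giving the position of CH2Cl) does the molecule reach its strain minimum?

60°

CH2Cl at 0° (eclipsed): H(0°)/CH2Cl(0°) eclipsed 1.6; OCH3(120°)/H(120°) eclipsed 1.7; NH2(240°)/H(240°) eclipsed 1.4 → 4.7 kcal/mol.
CH2Cl at 60° (staggered): OCH3(120°)/CH2Cl(60°) gauche 0.7 → 0.7 kcal/mol.
CH2Cl at 120° (eclipsed): H(0°)/H(0°) eclipsed 1.0; OCH3(120°)/CH2Cl(120°) eclipsed 2.8; NH2(240°)/H(240°) eclipsed 1.4 → 5.2 kcal/mol.
CH2Cl at 180° (staggered): OCH3(120°)/CH2Cl(180°) gauche 0.7; NH2(240°)/CH2Cl(180°) gauche 1.0 → 1.7 kcal/mol.
CH2Cl at 240° (eclipsed): H(0°)/H(0°) eclipsed 1.0; OCH3(120°)/H(120°) eclipsed 1.7; NH2(240°)/CH2Cl(240°) eclipsed 3.2 → 5.9 kcal/mol.
CH2Cl at 300° (staggered): NH2(240°)/CH2Cl(300°) gauche 1.0 → 1.0 kcal/mol.
The minimum (0.7 kcal/mol) occurs with CH2Cl at 60°.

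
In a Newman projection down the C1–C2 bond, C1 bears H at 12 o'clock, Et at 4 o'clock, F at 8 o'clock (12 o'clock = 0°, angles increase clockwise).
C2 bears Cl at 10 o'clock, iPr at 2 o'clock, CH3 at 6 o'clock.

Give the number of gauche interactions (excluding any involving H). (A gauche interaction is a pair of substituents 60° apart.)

4

Non-H gauche pairs: Et(120°)/iPr(60°); Et(120°)/CH3(180°); F(240°)/Cl(300°); F(240°)/CH3(180°) — 4 interactions.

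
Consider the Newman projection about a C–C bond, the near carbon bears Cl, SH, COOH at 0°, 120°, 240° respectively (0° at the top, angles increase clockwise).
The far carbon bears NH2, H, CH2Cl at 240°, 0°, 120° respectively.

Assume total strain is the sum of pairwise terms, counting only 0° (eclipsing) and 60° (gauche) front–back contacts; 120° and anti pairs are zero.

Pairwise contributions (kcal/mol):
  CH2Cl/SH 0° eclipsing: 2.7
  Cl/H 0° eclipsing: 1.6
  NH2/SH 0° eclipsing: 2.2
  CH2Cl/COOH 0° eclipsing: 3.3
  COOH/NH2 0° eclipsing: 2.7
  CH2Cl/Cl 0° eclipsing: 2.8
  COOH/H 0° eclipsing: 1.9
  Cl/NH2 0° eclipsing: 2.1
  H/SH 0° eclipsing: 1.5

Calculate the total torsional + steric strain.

This conformer (eclipsed): Cl(0°)/H(0°) eclipsed 1.6; SH(120°)/CH2Cl(120°) eclipsed 2.7; COOH(240°)/NH2(240°) eclipsed 2.7 → 7.0 kcal/mol.

7.0 kcal/mol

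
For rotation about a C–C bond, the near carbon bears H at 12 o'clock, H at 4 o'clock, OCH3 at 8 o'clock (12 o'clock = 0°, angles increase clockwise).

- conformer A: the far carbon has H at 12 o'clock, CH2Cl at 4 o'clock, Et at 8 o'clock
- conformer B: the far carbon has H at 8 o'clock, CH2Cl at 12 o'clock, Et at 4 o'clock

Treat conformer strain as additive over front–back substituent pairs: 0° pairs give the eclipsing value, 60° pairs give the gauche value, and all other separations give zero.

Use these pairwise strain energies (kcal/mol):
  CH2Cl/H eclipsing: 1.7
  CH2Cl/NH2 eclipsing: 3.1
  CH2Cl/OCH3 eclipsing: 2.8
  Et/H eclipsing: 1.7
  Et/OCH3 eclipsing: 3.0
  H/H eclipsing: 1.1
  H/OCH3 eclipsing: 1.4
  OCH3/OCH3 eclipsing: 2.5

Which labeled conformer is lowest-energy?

B

A (eclipsed): H–H eclipsed, H–CH2Cl eclipsed, OCH3–Et eclipsed; 1.1 + 1.7 + 3.0 = 5.8 kcal/mol.
B (eclipsed): H–CH2Cl eclipsed, H–Et eclipsed, OCH3–H eclipsed; 1.7 + 1.7 + 1.4 = 4.8 kcal/mol.
B has the lowest total (4.8 kcal/mol).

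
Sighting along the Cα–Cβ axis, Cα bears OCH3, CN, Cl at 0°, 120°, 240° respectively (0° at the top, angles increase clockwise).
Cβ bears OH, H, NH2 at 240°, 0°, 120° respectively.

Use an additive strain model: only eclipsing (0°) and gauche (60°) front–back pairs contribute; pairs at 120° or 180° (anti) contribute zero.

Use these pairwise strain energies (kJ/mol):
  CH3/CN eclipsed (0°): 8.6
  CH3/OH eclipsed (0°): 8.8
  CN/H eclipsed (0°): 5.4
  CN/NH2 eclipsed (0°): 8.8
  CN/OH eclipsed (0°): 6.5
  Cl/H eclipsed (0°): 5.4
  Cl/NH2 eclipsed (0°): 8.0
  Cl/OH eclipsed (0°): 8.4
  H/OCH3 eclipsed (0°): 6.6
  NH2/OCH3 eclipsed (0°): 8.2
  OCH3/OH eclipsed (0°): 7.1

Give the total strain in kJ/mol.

23.8 kJ/mol

This conformer (eclipsed): OCH3–H eclipsed, CN–NH2 eclipsed, Cl–OH eclipsed; 6.6 + 8.8 + 8.4 = 23.8 kJ/mol.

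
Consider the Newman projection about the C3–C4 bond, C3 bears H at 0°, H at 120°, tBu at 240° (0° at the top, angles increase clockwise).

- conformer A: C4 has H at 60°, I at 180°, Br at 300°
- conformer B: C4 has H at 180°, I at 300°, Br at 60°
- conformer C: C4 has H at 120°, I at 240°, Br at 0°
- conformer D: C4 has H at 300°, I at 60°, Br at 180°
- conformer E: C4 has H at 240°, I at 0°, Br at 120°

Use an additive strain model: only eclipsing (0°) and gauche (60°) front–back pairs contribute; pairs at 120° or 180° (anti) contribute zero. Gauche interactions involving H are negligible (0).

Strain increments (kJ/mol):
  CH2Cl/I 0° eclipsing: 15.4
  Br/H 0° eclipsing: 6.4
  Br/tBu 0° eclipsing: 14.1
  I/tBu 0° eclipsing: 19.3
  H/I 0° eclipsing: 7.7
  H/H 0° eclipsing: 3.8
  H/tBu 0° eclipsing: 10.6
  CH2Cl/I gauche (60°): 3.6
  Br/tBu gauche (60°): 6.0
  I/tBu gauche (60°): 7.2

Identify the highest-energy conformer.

C

A (staggered): tBu–I gauche, tBu–Br gauche; 7.2 + 6.0 = 13.2 kJ/mol.
B (staggered): tBu–I gauche; 7.2 = 7.2 kJ/mol.
C (eclipsed): H–Br eclipsed, H–H eclipsed, tBu–I eclipsed; 6.4 + 3.8 + 19.3 = 29.5 kJ/mol.
D (staggered): tBu–Br gauche; 6.0 = 6.0 kJ/mol.
E (eclipsed): H–I eclipsed, H–Br eclipsed, tBu–H eclipsed; 7.7 + 6.4 + 10.6 = 24.7 kJ/mol.
C has the highest total (29.5 kJ/mol).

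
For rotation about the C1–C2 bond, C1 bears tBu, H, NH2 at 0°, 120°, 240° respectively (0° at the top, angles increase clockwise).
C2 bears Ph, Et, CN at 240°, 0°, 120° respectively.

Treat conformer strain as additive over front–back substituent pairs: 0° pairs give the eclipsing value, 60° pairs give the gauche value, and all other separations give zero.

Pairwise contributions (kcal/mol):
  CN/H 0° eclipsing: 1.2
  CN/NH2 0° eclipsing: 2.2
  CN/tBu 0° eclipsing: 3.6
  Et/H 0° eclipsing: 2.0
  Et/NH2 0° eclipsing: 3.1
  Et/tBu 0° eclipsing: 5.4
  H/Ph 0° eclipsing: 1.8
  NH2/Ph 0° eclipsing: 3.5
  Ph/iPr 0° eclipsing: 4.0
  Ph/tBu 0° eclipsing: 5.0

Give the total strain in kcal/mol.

This conformer (eclipsed): tBu–Et eclipsed, H–CN eclipsed, NH2–Ph eclipsed; 5.4 + 1.2 + 3.5 = 10.1 kcal/mol.

10.1 kcal/mol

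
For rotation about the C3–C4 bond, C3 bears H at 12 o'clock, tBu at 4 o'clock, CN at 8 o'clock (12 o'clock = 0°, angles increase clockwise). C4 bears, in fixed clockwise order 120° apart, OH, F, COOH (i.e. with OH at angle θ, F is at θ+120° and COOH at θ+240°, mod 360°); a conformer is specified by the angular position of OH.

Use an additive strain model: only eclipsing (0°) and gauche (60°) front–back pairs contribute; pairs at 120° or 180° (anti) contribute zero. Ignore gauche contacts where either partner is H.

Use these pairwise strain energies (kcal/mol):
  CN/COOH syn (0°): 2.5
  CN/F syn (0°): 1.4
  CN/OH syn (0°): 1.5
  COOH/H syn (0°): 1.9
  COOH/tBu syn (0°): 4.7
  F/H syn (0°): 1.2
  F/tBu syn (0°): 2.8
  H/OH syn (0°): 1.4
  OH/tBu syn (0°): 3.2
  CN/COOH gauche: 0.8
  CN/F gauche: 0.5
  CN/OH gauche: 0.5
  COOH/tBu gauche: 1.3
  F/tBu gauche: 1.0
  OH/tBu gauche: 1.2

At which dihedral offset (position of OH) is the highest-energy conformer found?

240°

OH at 0° is eclipsed. H at 0° is eclipsed with OH at 0° (1.4); tBu at 120° is eclipsed with F at 120° (2.8); CN at 240° is eclipsed with COOH at 240° (2.5). Total 6.7 kcal/mol.
OH at 60° is staggered. tBu at 120° is gauche with OH at 60° (1.2); tBu at 120° is gauche with F at 180° (1.0); CN at 240° is gauche with F at 180° (0.5); CN at 240° is gauche with COOH at 300° (0.8). Total 3.5 kcal/mol.
OH at 120° is eclipsed. H at 0° is eclipsed with COOH at 0° (1.9); tBu at 120° is eclipsed with OH at 120° (3.2); CN at 240° is eclipsed with F at 240° (1.4). Total 6.5 kcal/mol.
OH at 180° is staggered. tBu at 120° is gauche with OH at 180° (1.2); tBu at 120° is gauche with COOH at 60° (1.3); CN at 240° is gauche with OH at 180° (0.5); CN at 240° is gauche with F at 300° (0.5). Total 3.5 kcal/mol.
OH at 240° is eclipsed. H at 0° is eclipsed with F at 0° (1.2); tBu at 120° is eclipsed with COOH at 120° (4.7); CN at 240° is eclipsed with OH at 240° (1.5). Total 7.4 kcal/mol.
OH at 300° is staggered. tBu at 120° is gauche with F at 60° (1.0); tBu at 120° is gauche with COOH at 180° (1.3); CN at 240° is gauche with OH at 300° (0.5); CN at 240° is gauche with COOH at 180° (0.8). Total 3.6 kcal/mol.
The maximum (7.4 kcal/mol) occurs with OH at 240°.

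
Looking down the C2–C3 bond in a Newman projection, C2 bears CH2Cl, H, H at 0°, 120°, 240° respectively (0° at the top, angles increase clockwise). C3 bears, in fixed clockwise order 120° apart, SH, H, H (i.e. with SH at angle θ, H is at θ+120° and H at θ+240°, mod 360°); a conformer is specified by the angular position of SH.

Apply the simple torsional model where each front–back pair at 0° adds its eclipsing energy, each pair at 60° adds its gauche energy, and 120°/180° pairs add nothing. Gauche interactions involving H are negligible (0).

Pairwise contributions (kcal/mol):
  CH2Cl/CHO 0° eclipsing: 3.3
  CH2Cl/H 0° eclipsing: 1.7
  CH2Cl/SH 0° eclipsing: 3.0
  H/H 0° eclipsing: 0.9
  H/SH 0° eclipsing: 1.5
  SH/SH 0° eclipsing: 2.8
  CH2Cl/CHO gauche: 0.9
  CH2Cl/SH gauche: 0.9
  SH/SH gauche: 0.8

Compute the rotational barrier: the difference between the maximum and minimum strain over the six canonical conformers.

SH at 0° (eclipsed): CH2Cl–SH eclipsed, H–H eclipsed, H–H eclipsed; 3.0 + 0.9 + 0.9 = 4.8 kcal/mol.
SH at 60° (staggered): CH2Cl–SH gauche; 0.9 = 0.9 kcal/mol.
SH at 120° (eclipsed): CH2Cl–H eclipsed, H–SH eclipsed, H–H eclipsed; 1.7 + 1.5 + 0.9 = 4.1 kcal/mol.
SH at 180° (staggered): no non-H gauche contacts → 0.0 kcal/mol.
SH at 240° (eclipsed): CH2Cl–H eclipsed, H–H eclipsed, H–SH eclipsed; 1.7 + 0.9 + 1.5 = 4.1 kcal/mol.
SH at 300° (staggered): CH2Cl–SH gauche; 0.9 = 0.9 kcal/mol.
Max at 0° (4.8 kcal/mol), min at 180° (0.0 kcal/mol); barrier = 4.8 kcal/mol.

4.8 kcal/mol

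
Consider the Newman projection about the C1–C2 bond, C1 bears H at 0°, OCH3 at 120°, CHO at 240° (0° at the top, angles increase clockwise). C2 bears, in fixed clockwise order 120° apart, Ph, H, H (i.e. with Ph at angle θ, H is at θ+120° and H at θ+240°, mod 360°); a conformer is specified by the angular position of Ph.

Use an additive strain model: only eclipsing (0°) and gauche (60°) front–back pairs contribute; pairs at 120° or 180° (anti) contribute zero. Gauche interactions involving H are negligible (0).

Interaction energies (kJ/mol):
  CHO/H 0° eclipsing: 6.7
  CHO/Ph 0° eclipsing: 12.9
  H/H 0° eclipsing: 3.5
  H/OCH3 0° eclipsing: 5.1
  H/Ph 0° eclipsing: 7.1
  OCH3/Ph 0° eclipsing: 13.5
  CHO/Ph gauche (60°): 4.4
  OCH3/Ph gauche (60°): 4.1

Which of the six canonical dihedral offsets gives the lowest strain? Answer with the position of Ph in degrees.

60°

Ph at 0° is eclipsed. H at 0° is eclipsed with Ph at 0° (7.1); OCH3 at 120° is eclipsed with H at 120° (5.1); CHO at 240° is eclipsed with H at 240° (6.7). Total 18.9 kJ/mol.
Ph at 60° is staggered. OCH3 at 120° is gauche with Ph at 60° (4.1). Total 4.1 kJ/mol.
Ph at 120° is eclipsed. H at 0° is eclipsed with H at 0° (3.5); OCH3 at 120° is eclipsed with Ph at 120° (13.5); CHO at 240° is eclipsed with H at 240° (6.7). Total 23.7 kJ/mol.
Ph at 180° is staggered. OCH3 at 120° is gauche with Ph at 180° (4.1); CHO at 240° is gauche with Ph at 180° (4.4). Total 8.5 kJ/mol.
Ph at 240° is eclipsed. H at 0° is eclipsed with H at 0° (3.5); OCH3 at 120° is eclipsed with H at 120° (5.1); CHO at 240° is eclipsed with Ph at 240° (12.9). Total 21.5 kJ/mol.
Ph at 300° is staggered. CHO at 240° is gauche with Ph at 300° (4.4). Total 4.4 kJ/mol.
The minimum (4.1 kJ/mol) occurs with Ph at 60°.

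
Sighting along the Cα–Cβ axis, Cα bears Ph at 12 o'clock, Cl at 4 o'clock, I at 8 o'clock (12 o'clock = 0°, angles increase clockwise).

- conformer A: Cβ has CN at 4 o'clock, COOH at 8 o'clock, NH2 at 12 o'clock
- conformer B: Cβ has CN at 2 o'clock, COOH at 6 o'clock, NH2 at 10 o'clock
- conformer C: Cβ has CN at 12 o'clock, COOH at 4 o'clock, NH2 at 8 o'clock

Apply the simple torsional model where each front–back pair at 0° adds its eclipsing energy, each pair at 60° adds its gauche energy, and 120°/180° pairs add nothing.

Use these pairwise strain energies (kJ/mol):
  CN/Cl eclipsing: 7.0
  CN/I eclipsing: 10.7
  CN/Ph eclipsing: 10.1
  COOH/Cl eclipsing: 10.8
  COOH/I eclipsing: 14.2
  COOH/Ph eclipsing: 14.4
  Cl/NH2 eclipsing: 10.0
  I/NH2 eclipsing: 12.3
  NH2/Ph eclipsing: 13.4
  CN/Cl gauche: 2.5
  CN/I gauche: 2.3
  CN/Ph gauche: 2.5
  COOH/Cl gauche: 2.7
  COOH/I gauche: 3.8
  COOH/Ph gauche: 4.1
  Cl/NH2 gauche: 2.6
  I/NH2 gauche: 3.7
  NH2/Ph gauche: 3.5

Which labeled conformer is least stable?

A (eclipsed): Ph–NH2 eclipsed, Cl–CN eclipsed, I–COOH eclipsed; 13.4 + 7.0 + 14.2 = 34.6 kJ/mol.
B (staggered): Ph–CN gauche, Ph–NH2 gauche, Cl–CN gauche, Cl–COOH gauche, I–COOH gauche, I–NH2 gauche; 2.5 + 3.5 + 2.5 + 2.7 + 3.8 + 3.7 = 18.7 kJ/mol.
C (eclipsed): Ph–CN eclipsed, Cl–COOH eclipsed, I–NH2 eclipsed; 10.1 + 10.8 + 12.3 = 33.2 kJ/mol.
A has the highest total (34.6 kJ/mol).

A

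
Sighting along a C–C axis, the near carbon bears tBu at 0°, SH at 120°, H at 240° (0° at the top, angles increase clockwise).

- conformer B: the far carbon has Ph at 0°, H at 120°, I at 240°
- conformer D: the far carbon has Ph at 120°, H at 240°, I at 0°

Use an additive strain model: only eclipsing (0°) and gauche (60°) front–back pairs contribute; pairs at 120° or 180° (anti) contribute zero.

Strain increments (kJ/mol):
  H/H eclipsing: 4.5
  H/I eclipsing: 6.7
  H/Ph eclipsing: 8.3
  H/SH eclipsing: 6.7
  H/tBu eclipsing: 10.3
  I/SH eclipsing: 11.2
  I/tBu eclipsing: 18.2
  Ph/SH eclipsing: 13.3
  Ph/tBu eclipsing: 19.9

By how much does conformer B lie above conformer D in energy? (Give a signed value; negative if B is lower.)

B (eclipsed): tBu–Ph eclipsed, SH–H eclipsed, H–I eclipsed; 19.9 + 6.7 + 6.7 = 33.3 kJ/mol.
D (eclipsed): tBu–I eclipsed, SH–Ph eclipsed, H–H eclipsed; 18.2 + 13.3 + 4.5 = 36.0 kJ/mol.
E(B) − E(D) = 33.3 − 36.0 = -2.7 kJ/mol.

-2.7 kJ/mol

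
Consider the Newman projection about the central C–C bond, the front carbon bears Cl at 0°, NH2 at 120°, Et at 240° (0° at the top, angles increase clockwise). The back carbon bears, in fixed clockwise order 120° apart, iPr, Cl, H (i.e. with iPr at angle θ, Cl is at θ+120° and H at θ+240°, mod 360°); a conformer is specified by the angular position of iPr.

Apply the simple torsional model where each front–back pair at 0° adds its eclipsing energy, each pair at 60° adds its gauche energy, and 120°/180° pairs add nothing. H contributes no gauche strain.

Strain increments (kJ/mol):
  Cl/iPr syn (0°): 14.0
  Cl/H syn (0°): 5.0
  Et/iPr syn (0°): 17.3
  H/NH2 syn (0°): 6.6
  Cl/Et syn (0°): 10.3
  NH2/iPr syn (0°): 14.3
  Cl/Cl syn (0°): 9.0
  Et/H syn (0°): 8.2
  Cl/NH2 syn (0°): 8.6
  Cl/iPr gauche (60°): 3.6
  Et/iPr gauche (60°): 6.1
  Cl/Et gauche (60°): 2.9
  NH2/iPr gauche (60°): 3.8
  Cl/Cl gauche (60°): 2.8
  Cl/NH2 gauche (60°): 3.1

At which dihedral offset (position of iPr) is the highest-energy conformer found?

240°

iPr at 0° (eclipsed): Cl(0°)/iPr(0°) eclipsed 14.0; NH2(120°)/Cl(120°) eclipsed 8.6; Et(240°)/H(240°) eclipsed 8.2 → 30.8 kJ/mol.
iPr at 60° (staggered): Cl(0°)/iPr(60°) gauche 3.6; NH2(120°)/iPr(60°) gauche 3.8; NH2(120°)/Cl(180°) gauche 3.1; Et(240°)/Cl(180°) gauche 2.9 → 13.4 kJ/mol.
iPr at 120° (eclipsed): Cl(0°)/H(0°) eclipsed 5.0; NH2(120°)/iPr(120°) eclipsed 14.3; Et(240°)/Cl(240°) eclipsed 10.3 → 29.6 kJ/mol.
iPr at 180° (staggered): Cl(0°)/Cl(300°) gauche 2.8; NH2(120°)/iPr(180°) gauche 3.8; Et(240°)/iPr(180°) gauche 6.1; Et(240°)/Cl(300°) gauche 2.9 → 15.6 kJ/mol.
iPr at 240° (eclipsed): Cl(0°)/Cl(0°) eclipsed 9.0; NH2(120°)/H(120°) eclipsed 6.6; Et(240°)/iPr(240°) eclipsed 17.3 → 32.9 kJ/mol.
iPr at 300° (staggered): Cl(0°)/iPr(300°) gauche 3.6; Cl(0°)/Cl(60°) gauche 2.8; NH2(120°)/Cl(60°) gauche 3.1; Et(240°)/iPr(300°) gauche 6.1 → 15.6 kJ/mol.
The maximum (32.9 kJ/mol) occurs with iPr at 240°.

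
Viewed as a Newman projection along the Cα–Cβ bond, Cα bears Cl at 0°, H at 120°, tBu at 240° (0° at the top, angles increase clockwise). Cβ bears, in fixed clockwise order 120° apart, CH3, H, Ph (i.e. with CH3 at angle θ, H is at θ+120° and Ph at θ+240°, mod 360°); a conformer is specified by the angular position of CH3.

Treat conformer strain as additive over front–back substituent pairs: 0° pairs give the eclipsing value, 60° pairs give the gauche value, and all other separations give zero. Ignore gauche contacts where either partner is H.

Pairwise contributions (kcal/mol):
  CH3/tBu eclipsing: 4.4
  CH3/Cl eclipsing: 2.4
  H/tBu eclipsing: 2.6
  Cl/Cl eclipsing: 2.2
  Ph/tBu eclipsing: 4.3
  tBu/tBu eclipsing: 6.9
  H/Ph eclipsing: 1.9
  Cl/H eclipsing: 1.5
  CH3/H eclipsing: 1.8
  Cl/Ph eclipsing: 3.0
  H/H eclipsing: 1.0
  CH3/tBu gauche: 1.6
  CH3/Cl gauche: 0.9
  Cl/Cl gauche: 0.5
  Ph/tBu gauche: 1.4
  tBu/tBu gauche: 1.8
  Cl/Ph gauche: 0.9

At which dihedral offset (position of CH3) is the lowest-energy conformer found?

CH3 at 0° is eclipsed. Cl at 0° is eclipsed with CH3 at 0° (2.4); H at 120° is eclipsed with H at 120° (1.0); tBu at 240° is eclipsed with Ph at 240° (4.3). Total 7.7 kcal/mol.
CH3 at 60° is staggered. Cl at 0° is gauche with CH3 at 60° (0.9); Cl at 0° is gauche with Ph at 300° (0.9); tBu at 240° is gauche with Ph at 300° (1.4). Total 3.2 kcal/mol.
CH3 at 120° is eclipsed. Cl at 0° is eclipsed with Ph at 0° (3.0); H at 120° is eclipsed with CH3 at 120° (1.8); tBu at 240° is eclipsed with H at 240° (2.6). Total 7.4 kcal/mol.
CH3 at 180° is staggered. Cl at 0° is gauche with Ph at 60° (0.9); tBu at 240° is gauche with CH3 at 180° (1.6). Total 2.5 kcal/mol.
CH3 at 240° is eclipsed. Cl at 0° is eclipsed with H at 0° (1.5); H at 120° is eclipsed with Ph at 120° (1.9); tBu at 240° is eclipsed with CH3 at 240° (4.4). Total 7.8 kcal/mol.
CH3 at 300° is staggered. Cl at 0° is gauche with CH3 at 300° (0.9); tBu at 240° is gauche with CH3 at 300° (1.6); tBu at 240° is gauche with Ph at 180° (1.4). Total 3.9 kcal/mol.
The minimum (2.5 kcal/mol) occurs with CH3 at 180°.

180°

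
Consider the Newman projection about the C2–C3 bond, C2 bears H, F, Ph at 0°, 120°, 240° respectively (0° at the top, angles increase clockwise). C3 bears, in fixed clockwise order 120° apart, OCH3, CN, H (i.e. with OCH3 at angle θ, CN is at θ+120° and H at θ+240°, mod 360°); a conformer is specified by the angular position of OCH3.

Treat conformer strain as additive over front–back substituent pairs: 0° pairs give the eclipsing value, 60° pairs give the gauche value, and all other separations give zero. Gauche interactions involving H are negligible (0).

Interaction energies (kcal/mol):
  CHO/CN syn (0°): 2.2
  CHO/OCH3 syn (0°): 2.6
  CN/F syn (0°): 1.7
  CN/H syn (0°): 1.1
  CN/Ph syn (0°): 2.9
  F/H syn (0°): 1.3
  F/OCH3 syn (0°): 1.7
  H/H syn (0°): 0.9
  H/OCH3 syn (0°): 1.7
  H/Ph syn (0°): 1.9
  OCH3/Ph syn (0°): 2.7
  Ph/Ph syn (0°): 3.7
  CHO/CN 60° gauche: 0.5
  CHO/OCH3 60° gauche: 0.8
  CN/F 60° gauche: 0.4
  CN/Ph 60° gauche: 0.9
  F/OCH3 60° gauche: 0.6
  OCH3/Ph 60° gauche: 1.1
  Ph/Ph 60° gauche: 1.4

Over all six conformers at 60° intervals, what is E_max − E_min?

4.0 kcal/mol

OCH3 at 0° is eclipsed. H at 0° is eclipsed with OCH3 at 0° (1.7); F at 120° is eclipsed with CN at 120° (1.7); Ph at 240° is eclipsed with H at 240° (1.9). Total 5.3 kcal/mol.
OCH3 at 60° is staggered. F at 120° is gauche with OCH3 at 60° (0.6); F at 120° is gauche with CN at 180° (0.4); Ph at 240° is gauche with CN at 180° (0.9). Total 1.9 kcal/mol.
OCH3 at 120° is eclipsed. H at 0° is eclipsed with H at 0° (0.9); F at 120° is eclipsed with OCH3 at 120° (1.7); Ph at 240° is eclipsed with CN at 240° (2.9). Total 5.5 kcal/mol.
OCH3 at 180° is staggered. F at 120° is gauche with OCH3 at 180° (0.6); Ph at 240° is gauche with OCH3 at 180° (1.1); Ph at 240° is gauche with CN at 300° (0.9). Total 2.6 kcal/mol.
OCH3 at 240° is eclipsed. H at 0° is eclipsed with CN at 0° (1.1); F at 120° is eclipsed with H at 120° (1.3); Ph at 240° is eclipsed with OCH3 at 240° (2.7). Total 5.1 kcal/mol.
OCH3 at 300° is staggered. F at 120° is gauche with CN at 60° (0.4); Ph at 240° is gauche with OCH3 at 300° (1.1). Total 1.5 kcal/mol.
Max at 120° (5.5 kcal/mol), min at 300° (1.5 kcal/mol); barrier = 4.0 kcal/mol.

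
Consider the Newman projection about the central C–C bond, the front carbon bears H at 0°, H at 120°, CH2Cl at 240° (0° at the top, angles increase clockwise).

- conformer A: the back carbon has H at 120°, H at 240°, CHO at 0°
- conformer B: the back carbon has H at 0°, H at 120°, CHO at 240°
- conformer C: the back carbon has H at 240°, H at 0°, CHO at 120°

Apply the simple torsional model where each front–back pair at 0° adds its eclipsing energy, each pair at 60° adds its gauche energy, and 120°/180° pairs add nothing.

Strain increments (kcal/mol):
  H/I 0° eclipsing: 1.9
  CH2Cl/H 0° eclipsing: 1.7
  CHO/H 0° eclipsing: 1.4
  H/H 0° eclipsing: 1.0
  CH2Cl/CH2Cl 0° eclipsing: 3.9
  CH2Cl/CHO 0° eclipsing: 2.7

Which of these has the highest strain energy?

B

A is eclipsed. H at 0° is eclipsed with CHO at 0° (1.4); H at 120° is eclipsed with H at 120° (1.0); CH2Cl at 240° is eclipsed with H at 240° (1.7). Total 4.1 kcal/mol.
B is eclipsed. H at 0° is eclipsed with H at 0° (1.0); H at 120° is eclipsed with H at 120° (1.0); CH2Cl at 240° is eclipsed with CHO at 240° (2.7). Total 4.7 kcal/mol.
C is eclipsed. H at 0° is eclipsed with H at 0° (1.0); H at 120° is eclipsed with CHO at 120° (1.4); CH2Cl at 240° is eclipsed with H at 240° (1.7). Total 4.1 kcal/mol.
B has the highest total (4.7 kcal/mol).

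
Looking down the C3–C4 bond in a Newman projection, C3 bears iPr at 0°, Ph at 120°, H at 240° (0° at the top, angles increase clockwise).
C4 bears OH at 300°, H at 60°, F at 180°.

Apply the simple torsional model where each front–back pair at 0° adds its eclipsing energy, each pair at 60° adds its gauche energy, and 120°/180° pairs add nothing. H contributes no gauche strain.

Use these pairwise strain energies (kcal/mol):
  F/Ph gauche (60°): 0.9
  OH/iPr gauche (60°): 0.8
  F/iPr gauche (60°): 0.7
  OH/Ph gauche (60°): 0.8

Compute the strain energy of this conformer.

This conformer (staggered): iPr(0°)/OH(300°) gauche 0.8; Ph(120°)/F(180°) gauche 0.9 → 1.7 kcal/mol.

1.7 kcal/mol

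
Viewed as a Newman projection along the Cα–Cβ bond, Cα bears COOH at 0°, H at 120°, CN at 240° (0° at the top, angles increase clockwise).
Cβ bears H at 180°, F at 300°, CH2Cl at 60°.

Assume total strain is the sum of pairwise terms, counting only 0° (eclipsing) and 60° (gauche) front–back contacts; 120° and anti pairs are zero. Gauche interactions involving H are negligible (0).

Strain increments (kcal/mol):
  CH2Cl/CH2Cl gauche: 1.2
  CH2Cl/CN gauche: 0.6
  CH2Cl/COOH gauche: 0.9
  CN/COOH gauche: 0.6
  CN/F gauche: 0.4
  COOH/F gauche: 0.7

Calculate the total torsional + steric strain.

This conformer (staggered): COOH–F gauche, COOH–CH2Cl gauche, CN–F gauche; 0.7 + 0.9 + 0.4 = 2.0 kcal/mol.

2.0 kcal/mol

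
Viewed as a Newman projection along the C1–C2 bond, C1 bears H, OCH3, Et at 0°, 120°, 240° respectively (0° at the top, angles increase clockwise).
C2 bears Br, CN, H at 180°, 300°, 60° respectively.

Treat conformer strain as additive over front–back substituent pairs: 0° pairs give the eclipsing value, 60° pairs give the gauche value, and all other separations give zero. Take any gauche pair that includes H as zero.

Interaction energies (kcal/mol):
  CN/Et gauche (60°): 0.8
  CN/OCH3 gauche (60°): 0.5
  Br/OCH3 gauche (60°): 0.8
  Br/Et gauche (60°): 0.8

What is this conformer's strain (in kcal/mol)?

This conformer (staggered): OCH3(120°)/Br(180°) gauche 0.8; Et(240°)/Br(180°) gauche 0.8; Et(240°)/CN(300°) gauche 0.8 → 2.4 kcal/mol.

2.4 kcal/mol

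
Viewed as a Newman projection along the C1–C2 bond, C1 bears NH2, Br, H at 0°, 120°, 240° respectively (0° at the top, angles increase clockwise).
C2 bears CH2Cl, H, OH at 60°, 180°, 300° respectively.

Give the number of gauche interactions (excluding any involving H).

Non-H gauche pairs: NH2(0°)/CH2Cl(60°); NH2(0°)/OH(300°); Br(120°)/CH2Cl(60°) — 3 interactions.

3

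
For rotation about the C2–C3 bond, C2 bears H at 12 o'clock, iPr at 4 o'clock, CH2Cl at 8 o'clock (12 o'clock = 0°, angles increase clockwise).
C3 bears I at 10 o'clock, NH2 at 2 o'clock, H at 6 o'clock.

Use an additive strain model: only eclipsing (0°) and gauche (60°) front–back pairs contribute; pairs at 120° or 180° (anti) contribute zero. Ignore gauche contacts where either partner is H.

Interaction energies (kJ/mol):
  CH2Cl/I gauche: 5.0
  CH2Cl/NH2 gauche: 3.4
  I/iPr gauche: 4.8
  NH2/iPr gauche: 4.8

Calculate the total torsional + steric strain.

9.8 kJ/mol

This conformer (staggered): iPr(120°)/NH2(60°) gauche 4.8; CH2Cl(240°)/I(300°) gauche 5.0 → 9.8 kJ/mol.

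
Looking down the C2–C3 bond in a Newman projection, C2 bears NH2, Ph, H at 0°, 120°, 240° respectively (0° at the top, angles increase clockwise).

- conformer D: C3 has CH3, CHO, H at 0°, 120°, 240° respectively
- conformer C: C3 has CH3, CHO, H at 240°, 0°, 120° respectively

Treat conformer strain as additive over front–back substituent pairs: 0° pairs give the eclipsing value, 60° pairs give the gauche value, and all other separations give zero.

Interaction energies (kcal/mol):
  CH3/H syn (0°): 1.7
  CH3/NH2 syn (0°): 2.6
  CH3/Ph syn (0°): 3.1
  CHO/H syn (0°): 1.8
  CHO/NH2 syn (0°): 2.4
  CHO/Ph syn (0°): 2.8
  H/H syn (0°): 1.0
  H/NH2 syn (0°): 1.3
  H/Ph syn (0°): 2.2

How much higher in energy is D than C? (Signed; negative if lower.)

D (eclipsed): NH2(0°)/CH3(0°) eclipsed 2.6; Ph(120°)/CHO(120°) eclipsed 2.8; H(240°)/H(240°) eclipsed 1.0 → 6.4 kcal/mol.
C (eclipsed): NH2(0°)/CHO(0°) eclipsed 2.4; Ph(120°)/H(120°) eclipsed 2.2; H(240°)/CH3(240°) eclipsed 1.7 → 6.3 kcal/mol.
E(D) − E(C) = 6.4 − 6.3 = +0.1 kcal/mol.

+0.1 kcal/mol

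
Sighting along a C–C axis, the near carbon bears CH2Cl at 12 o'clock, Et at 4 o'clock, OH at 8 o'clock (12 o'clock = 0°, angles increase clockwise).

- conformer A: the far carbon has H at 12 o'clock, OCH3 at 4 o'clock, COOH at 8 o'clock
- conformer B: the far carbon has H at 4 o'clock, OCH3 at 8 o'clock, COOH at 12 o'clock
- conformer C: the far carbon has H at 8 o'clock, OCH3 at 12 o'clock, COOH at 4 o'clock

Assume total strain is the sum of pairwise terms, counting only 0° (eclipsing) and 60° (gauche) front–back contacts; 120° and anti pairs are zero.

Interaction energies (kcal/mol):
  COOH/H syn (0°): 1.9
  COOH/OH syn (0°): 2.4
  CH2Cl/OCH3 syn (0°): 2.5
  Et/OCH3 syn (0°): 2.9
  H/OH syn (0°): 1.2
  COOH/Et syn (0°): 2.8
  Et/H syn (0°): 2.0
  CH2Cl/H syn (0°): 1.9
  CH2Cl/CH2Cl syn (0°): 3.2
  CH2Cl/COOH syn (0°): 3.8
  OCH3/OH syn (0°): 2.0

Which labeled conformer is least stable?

A (eclipsed): CH2Cl(0°)/H(0°) eclipsed 1.9; Et(120°)/OCH3(120°) eclipsed 2.9; OH(240°)/COOH(240°) eclipsed 2.4 → 7.2 kcal/mol.
B (eclipsed): CH2Cl(0°)/COOH(0°) eclipsed 3.8; Et(120°)/H(120°) eclipsed 2.0; OH(240°)/OCH3(240°) eclipsed 2.0 → 7.8 kcal/mol.
C (eclipsed): CH2Cl(0°)/OCH3(0°) eclipsed 2.5; Et(120°)/COOH(120°) eclipsed 2.8; OH(240°)/H(240°) eclipsed 1.2 → 6.5 kcal/mol.
B has the highest total (7.8 kcal/mol).

B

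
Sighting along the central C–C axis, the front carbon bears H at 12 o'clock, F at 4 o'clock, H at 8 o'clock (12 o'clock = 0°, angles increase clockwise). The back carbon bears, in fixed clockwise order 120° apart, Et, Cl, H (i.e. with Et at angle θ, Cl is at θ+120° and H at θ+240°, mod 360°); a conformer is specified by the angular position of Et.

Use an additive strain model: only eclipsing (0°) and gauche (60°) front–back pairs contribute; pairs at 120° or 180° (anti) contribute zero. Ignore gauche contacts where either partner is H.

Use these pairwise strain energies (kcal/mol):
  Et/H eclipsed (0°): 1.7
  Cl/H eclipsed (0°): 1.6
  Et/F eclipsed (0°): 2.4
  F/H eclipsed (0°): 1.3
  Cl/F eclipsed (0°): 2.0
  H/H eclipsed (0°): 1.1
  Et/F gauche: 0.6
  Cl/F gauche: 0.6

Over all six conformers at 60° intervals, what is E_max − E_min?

4.5 kcal/mol

Et at 0° (eclipsed): H–Et eclipsed, F–Cl eclipsed, H–H eclipsed; 1.7 + 2.0 + 1.1 = 4.8 kcal/mol.
Et at 60° (staggered): F–Et gauche, F–Cl gauche; 0.6 + 0.6 = 1.2 kcal/mol.
Et at 120° (eclipsed): H–H eclipsed, F–Et eclipsed, H–Cl eclipsed; 1.1 + 2.4 + 1.6 = 5.1 kcal/mol.
Et at 180° (staggered): F–Et gauche; 0.6 = 0.6 kcal/mol.
Et at 240° (eclipsed): H–Cl eclipsed, F–H eclipsed, H–Et eclipsed; 1.6 + 1.3 + 1.7 = 4.6 kcal/mol.
Et at 300° (staggered): F–Cl gauche; 0.6 = 0.6 kcal/mol.
Max at 120° (5.1 kcal/mol), min at 180° (0.6 kcal/mol); barrier = 4.5 kcal/mol.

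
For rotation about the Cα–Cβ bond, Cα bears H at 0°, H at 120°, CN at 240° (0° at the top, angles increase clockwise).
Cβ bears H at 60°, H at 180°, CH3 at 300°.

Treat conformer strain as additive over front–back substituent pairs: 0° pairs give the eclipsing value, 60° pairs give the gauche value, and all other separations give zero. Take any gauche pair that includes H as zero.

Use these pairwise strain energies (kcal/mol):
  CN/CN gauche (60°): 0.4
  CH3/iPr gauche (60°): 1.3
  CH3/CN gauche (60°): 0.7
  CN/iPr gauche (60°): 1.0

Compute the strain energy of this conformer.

This conformer (staggered): CN–CH3 gauche; 0.7 = 0.7 kcal/mol.

0.7 kcal/mol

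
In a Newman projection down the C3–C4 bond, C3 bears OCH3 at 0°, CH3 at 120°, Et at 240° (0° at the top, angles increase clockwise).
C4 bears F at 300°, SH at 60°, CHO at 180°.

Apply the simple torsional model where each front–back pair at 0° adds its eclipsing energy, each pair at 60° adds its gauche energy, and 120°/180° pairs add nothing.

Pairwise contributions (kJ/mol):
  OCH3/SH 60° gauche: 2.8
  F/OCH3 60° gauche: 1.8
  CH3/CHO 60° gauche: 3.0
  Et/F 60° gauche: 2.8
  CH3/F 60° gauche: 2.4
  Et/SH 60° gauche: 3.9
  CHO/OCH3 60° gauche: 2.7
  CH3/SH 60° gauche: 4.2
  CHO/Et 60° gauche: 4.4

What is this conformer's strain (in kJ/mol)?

This conformer (staggered): OCH3–F gauche, OCH3–SH gauche, CH3–SH gauche, CH3–CHO gauche, Et–F gauche, Et–CHO gauche; 1.8 + 2.8 + 4.2 + 3.0 + 2.8 + 4.4 = 19.0 kJ/mol.

19.0 kJ/mol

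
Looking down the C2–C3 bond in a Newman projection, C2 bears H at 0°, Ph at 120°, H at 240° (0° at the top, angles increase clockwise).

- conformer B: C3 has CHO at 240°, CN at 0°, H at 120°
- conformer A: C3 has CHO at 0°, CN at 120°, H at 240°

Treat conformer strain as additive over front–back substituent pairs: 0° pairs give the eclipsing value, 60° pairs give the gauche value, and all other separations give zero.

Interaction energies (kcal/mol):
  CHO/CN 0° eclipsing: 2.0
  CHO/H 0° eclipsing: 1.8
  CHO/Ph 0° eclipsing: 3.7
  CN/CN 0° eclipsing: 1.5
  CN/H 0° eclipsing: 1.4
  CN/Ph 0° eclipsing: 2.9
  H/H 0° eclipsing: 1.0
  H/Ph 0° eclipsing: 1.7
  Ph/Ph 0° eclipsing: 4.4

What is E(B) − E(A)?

B is eclipsed. H at 0° is eclipsed with CN at 0° (1.4); Ph at 120° is eclipsed with H at 120° (1.7); H at 240° is eclipsed with CHO at 240° (1.8). Total 4.9 kcal/mol.
A is eclipsed. H at 0° is eclipsed with CHO at 0° (1.8); Ph at 120° is eclipsed with CN at 120° (2.9); H at 240° is eclipsed with H at 240° (1.0). Total 5.7 kcal/mol.
E(B) − E(A) = 4.9 − 5.7 = -0.8 kcal/mol.

-0.8 kcal/mol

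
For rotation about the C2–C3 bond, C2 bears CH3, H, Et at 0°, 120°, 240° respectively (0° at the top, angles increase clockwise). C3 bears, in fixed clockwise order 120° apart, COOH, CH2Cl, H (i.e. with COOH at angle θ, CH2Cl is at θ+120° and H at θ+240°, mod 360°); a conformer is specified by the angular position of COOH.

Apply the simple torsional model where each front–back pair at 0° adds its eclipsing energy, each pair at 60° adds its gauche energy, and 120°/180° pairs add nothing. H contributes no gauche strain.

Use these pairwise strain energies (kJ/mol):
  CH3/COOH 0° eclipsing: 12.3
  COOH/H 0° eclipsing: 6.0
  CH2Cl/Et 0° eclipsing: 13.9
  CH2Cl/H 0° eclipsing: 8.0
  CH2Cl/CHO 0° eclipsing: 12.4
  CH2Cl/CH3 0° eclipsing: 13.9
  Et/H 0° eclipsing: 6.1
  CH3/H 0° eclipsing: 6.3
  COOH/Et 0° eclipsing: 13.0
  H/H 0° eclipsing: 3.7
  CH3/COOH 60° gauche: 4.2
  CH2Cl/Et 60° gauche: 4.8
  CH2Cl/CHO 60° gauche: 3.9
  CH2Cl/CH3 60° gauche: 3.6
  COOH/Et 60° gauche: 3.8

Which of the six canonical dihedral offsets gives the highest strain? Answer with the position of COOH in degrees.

240°

COOH at 0° (eclipsed): CH3(0°)/COOH(0°) eclipsed 12.3; H(120°)/CH2Cl(120°) eclipsed 8.0; Et(240°)/H(240°) eclipsed 6.1 → 26.4 kJ/mol.
COOH at 60° (staggered): CH3(0°)/COOH(60°) gauche 4.2; Et(240°)/CH2Cl(180°) gauche 4.8 → 9.0 kJ/mol.
COOH at 120° (eclipsed): CH3(0°)/H(0°) eclipsed 6.3; H(120°)/COOH(120°) eclipsed 6.0; Et(240°)/CH2Cl(240°) eclipsed 13.9 → 26.2 kJ/mol.
COOH at 180° (staggered): CH3(0°)/CH2Cl(300°) gauche 3.6; Et(240°)/COOH(180°) gauche 3.8; Et(240°)/CH2Cl(300°) gauche 4.8 → 12.2 kJ/mol.
COOH at 240° (eclipsed): CH3(0°)/CH2Cl(0°) eclipsed 13.9; H(120°)/H(120°) eclipsed 3.7; Et(240°)/COOH(240°) eclipsed 13.0 → 30.6 kJ/mol.
COOH at 300° (staggered): CH3(0°)/COOH(300°) gauche 4.2; CH3(0°)/CH2Cl(60°) gauche 3.6; Et(240°)/COOH(300°) gauche 3.8 → 11.6 kJ/mol.
The maximum (30.6 kJ/mol) occurs with COOH at 240°.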